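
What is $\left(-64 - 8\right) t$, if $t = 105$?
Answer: $-7560$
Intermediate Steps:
$\left(-64 - 8\right) t = \left(-64 - 8\right) 105 = \left(-72\right) 105 = -7560$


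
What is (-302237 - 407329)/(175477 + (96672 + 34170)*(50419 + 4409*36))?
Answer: -709566/27364863883 ≈ -2.5930e-5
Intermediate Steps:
(-302237 - 407329)/(175477 + (96672 + 34170)*(50419 + 4409*36)) = -709566/(175477 + 130842*(50419 + 158724)) = -709566/(175477 + 130842*209143) = -709566/(175477 + 27364688406) = -709566/27364863883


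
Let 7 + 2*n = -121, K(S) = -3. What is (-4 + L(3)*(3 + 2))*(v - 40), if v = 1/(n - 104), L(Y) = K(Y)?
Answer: 127699/168 ≈ 760.11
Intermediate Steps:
L(Y) = -3
n = -64 (n = -7/2 + (½)*(-121) = -7/2 - 121/2 = -64)
v = -1/168 (v = 1/(-64 - 104) = 1/(-168) = -1/168 ≈ -0.0059524)
(-4 + L(3)*(3 + 2))*(v - 40) = (-4 - 3*(3 + 2))*(-1/168 - 40) = (-4 - 3*5)*(-6721/168) = (-4 - 15)*(-6721/168) = -19*(-6721/168) = 127699/168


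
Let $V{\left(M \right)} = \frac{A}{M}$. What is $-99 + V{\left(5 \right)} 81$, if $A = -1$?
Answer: $- \frac{576}{5} \approx -115.2$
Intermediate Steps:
$V{\left(M \right)} = - \frac{1}{M}$
$-99 + V{\left(5 \right)} 81 = -99 + - \frac{1}{5} \cdot 81 = -99 + \left(-1\right) \frac{1}{5} \cdot 81 = -99 - \frac{81}{5} = - \frac{576}{5}$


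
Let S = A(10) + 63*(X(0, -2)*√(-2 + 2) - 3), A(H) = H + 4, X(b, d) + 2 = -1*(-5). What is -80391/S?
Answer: 80391/175 ≈ 459.38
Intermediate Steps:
X(b, d) = 3 (X(b, d) = -2 - 1*(-5) = -2 + 5 = 3)
A(H) = 4 + H
S = -175 (S = (4 + 10) + 63*(3*√(-2 + 2) - 3) = 14 + 63*(3*√0 - 3) = 14 + 63*(3*0 - 3) = 14 + 63*(0 - 3) = 14 + 63*(-3) = 14 - 189 = -175)
-80391/S = -80391/(-175) = -80391*(-1/175) = 80391/175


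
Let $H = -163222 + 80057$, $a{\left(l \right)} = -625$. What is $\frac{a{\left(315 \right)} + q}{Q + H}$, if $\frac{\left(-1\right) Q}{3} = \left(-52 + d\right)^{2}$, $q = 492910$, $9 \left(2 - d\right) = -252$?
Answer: $- \frac{492285}{84617} \approx -5.8178$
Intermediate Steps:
$d = 30$ ($d = 2 - -28 = 2 + 28 = 30$)
$H = -83165$
$Q = -1452$ ($Q = - 3 \left(-52 + 30\right)^{2} = - 3 \left(-22\right)^{2} = \left(-3\right) 484 = -1452$)
$\frac{a{\left(315 \right)} + q}{Q + H} = \frac{-625 + 492910}{-1452 - 83165} = \frac{492285}{-84617} = 492285 \left(- \frac{1}{84617}\right) = - \frac{492285}{84617}$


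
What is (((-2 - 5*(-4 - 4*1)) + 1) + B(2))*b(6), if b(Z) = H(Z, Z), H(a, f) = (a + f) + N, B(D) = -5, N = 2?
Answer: 476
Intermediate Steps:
H(a, f) = 2 + a + f (H(a, f) = (a + f) + 2 = 2 + a + f)
b(Z) = 2 + 2*Z (b(Z) = 2 + Z + Z = 2 + 2*Z)
(((-2 - 5*(-4 - 4*1)) + 1) + B(2))*b(6) = (((-2 - 5*(-4 - 4*1)) + 1) - 5)*(2 + 2*6) = (((-2 - 5*(-4 - 4)) + 1) - 5)*(2 + 12) = (((-2 - 5*(-8)) + 1) - 5)*14 = (((-2 + 40) + 1) - 5)*14 = ((38 + 1) - 5)*14 = (39 - 5)*14 = 34*14 = 476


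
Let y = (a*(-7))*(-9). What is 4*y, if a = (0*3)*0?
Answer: 0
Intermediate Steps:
a = 0 (a = 0*0 = 0)
y = 0 (y = (0*(-7))*(-9) = 0*(-9) = 0)
4*y = 4*0 = 0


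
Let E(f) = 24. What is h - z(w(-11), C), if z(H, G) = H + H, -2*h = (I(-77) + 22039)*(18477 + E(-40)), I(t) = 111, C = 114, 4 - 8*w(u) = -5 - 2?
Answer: -819594311/4 ≈ -2.0490e+8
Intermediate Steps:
w(u) = 11/8 (w(u) = ½ - (-5 - 2)/8 = ½ - ⅛*(-7) = ½ + 7/8 = 11/8)
h = -204898575 (h = -(111 + 22039)*(18477 + 24)/2 = -11075*18501 = -½*409797150 = -204898575)
z(H, G) = 2*H
h - z(w(-11), C) = -204898575 - 2*11/8 = -204898575 - 1*11/4 = -204898575 - 11/4 = -819594311/4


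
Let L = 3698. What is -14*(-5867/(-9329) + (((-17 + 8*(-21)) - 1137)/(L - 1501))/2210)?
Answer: -199318859964/22647873365 ≈ -8.8008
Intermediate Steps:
-14*(-5867/(-9329) + (((-17 + 8*(-21)) - 1137)/(L - 1501))/2210) = -14*(-5867/(-9329) + (((-17 + 8*(-21)) - 1137)/(3698 - 1501))/2210) = -14*(-5867*(-1/9329) + (((-17 - 168) - 1137)/2197)*(1/2210)) = -14*(5867/9329 + ((-185 - 1137)*(1/2197))*(1/2210)) = -14*(5867/9329 - 1322*1/2197*(1/2210)) = -14*(5867/9329 - 1322/2197*1/2210) = -14*(5867/9329 - 661/2427685) = -14*14237061426/22647873365 = -199318859964/22647873365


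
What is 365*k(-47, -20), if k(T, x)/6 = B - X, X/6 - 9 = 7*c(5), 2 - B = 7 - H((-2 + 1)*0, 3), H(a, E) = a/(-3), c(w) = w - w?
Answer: -129210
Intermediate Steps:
c(w) = 0
H(a, E) = -a/3 (H(a, E) = a*(-1/3) = -a/3)
B = -5 (B = 2 - (7 - (-1)*(-2 + 1)*0/3) = 2 - (7 - (-1)*(-1*0)/3) = 2 - (7 - (-1)*0/3) = 2 - (7 - 1*0) = 2 - (7 + 0) = 2 - 1*7 = 2 - 7 = -5)
X = 54 (X = 54 + 6*(7*0) = 54 + 6*0 = 54 + 0 = 54)
k(T, x) = -354 (k(T, x) = 6*(-5 - 1*54) = 6*(-5 - 54) = 6*(-59) = -354)
365*k(-47, -20) = 365*(-354) = -129210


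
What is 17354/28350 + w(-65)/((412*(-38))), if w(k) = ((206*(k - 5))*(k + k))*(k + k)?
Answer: 4192421113/269325 ≈ 15566.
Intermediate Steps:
w(k) = 4*k**2*(-1030 + 206*k) (w(k) = ((206*(-5 + k))*(2*k))*(2*k) = ((-1030 + 206*k)*(2*k))*(2*k) = (2*k*(-1030 + 206*k))*(2*k) = 4*k**2*(-1030 + 206*k))
17354/28350 + w(-65)/((412*(-38))) = 17354/28350 + (824*(-65)**2*(-5 - 65))/((412*(-38))) = 17354*(1/28350) + (824*4225*(-70))/(-15656) = 8677/14175 - 243698000*(-1/15656) = 8677/14175 + 295750/19 = 4192421113/269325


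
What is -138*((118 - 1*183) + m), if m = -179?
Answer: 33672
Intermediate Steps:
-138*((118 - 1*183) + m) = -138*((118 - 1*183) - 179) = -138*((118 - 183) - 179) = -138*(-65 - 179) = -138*(-244) = 33672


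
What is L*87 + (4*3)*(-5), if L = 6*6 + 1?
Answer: 3159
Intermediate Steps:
L = 37 (L = 36 + 1 = 37)
L*87 + (4*3)*(-5) = 37*87 + (4*3)*(-5) = 3219 + 12*(-5) = 3219 - 60 = 3159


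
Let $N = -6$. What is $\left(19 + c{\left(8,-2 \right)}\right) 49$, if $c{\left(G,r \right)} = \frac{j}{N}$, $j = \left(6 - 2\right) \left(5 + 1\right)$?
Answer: $735$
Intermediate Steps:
$j = 24$ ($j = 4 \cdot 6 = 24$)
$c{\left(G,r \right)} = -4$ ($c{\left(G,r \right)} = \frac{24}{-6} = 24 \left(- \frac{1}{6}\right) = -4$)
$\left(19 + c{\left(8,-2 \right)}\right) 49 = \left(19 - 4\right) 49 = 15 \cdot 49 = 735$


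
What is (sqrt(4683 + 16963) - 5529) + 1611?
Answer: -3918 + sqrt(21646) ≈ -3770.9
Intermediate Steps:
(sqrt(4683 + 16963) - 5529) + 1611 = (sqrt(21646) - 5529) + 1611 = (-5529 + sqrt(21646)) + 1611 = -3918 + sqrt(21646)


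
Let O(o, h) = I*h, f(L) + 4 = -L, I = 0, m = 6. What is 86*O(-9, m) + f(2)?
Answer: -6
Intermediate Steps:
f(L) = -4 - L
O(o, h) = 0 (O(o, h) = 0*h = 0)
86*O(-9, m) + f(2) = 86*0 + (-4 - 1*2) = 0 + (-4 - 2) = 0 - 6 = -6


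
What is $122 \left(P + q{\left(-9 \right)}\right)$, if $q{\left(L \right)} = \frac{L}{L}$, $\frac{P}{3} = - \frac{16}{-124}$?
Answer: $\frac{5246}{31} \approx 169.23$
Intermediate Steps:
$P = \frac{12}{31}$ ($P = 3 \left(- \frac{16}{-124}\right) = 3 \left(\left(-16\right) \left(- \frac{1}{124}\right)\right) = 3 \cdot \frac{4}{31} = \frac{12}{31} \approx 0.3871$)
$q{\left(L \right)} = 1$
$122 \left(P + q{\left(-9 \right)}\right) = 122 \left(\frac{12}{31} + 1\right) = 122 \cdot \frac{43}{31} = \frac{5246}{31}$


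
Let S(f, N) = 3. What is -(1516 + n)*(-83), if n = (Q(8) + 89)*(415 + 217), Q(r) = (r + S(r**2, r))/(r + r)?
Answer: 9660951/2 ≈ 4.8305e+6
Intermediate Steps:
Q(r) = (3 + r)/(2*r) (Q(r) = (r + 3)/(r + r) = (3 + r)/((2*r)) = (3 + r)*(1/(2*r)) = (3 + r)/(2*r))
n = 113365/2 (n = ((1/2)*(3 + 8)/8 + 89)*(415 + 217) = ((1/2)*(1/8)*11 + 89)*632 = (11/16 + 89)*632 = (1435/16)*632 = 113365/2 ≈ 56683.)
-(1516 + n)*(-83) = -(1516 + 113365/2)*(-83) = -116397*(-83)/2 = -1*(-9660951/2) = 9660951/2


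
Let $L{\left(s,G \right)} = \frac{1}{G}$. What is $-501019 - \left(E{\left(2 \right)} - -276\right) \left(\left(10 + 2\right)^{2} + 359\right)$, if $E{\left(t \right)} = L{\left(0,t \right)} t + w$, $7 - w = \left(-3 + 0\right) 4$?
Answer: $-649907$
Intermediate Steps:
$w = 19$ ($w = 7 - \left(-3 + 0\right) 4 = 7 - \left(-3\right) 4 = 7 - -12 = 7 + 12 = 19$)
$E{\left(t \right)} = 20$ ($E{\left(t \right)} = \frac{t}{t} + 19 = 1 + 19 = 20$)
$-501019 - \left(E{\left(2 \right)} - -276\right) \left(\left(10 + 2\right)^{2} + 359\right) = -501019 - \left(20 - -276\right) \left(\left(10 + 2\right)^{2} + 359\right) = -501019 - \left(20 + 276\right) \left(12^{2} + 359\right) = -501019 - 296 \left(144 + 359\right) = -501019 - 296 \cdot 503 = -501019 - 148888 = -649907$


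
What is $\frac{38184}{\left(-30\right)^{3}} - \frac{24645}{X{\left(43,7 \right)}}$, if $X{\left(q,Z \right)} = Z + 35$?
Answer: $- \frac{9264149}{15750} \approx -588.2$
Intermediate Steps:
$X{\left(q,Z \right)} = 35 + Z$
$\frac{38184}{\left(-30\right)^{3}} - \frac{24645}{X{\left(43,7 \right)}} = \frac{38184}{\left(-30\right)^{3}} - \frac{24645}{35 + 7} = \frac{38184}{-27000} - \frac{24645}{42} = 38184 \left(- \frac{1}{27000}\right) - \frac{8215}{14} = - \frac{1591}{1125} - \frac{8215}{14} = - \frac{9264149}{15750}$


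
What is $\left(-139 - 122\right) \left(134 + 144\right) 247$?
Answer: $-17921826$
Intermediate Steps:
$\left(-139 - 122\right) \left(134 + 144\right) 247 = \left(-261\right) 278 \cdot 247 = \left(-72558\right) 247 = -17921826$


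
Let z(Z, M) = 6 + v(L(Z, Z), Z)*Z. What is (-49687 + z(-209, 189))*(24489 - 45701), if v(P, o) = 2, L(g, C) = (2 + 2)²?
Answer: 1062699988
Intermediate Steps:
L(g, C) = 16 (L(g, C) = 4² = 16)
z(Z, M) = 6 + 2*Z
(-49687 + z(-209, 189))*(24489 - 45701) = (-49687 + (6 + 2*(-209)))*(24489 - 45701) = (-49687 + (6 - 418))*(-21212) = (-49687 - 412)*(-21212) = -50099*(-21212) = 1062699988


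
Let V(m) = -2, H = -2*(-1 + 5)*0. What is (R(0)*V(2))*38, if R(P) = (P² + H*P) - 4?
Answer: 304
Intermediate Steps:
H = 0 (H = -2*4*0 = -8*0 = 0)
R(P) = -4 + P² (R(P) = (P² + 0*P) - 4 = (P² + 0) - 4 = P² - 4 = -4 + P²)
(R(0)*V(2))*38 = ((-4 + 0²)*(-2))*38 = ((-4 + 0)*(-2))*38 = -4*(-2)*38 = 8*38 = 304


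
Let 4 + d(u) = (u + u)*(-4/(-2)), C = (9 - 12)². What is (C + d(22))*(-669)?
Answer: -62217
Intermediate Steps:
C = 9 (C = (-3)² = 9)
d(u) = -4 + 4*u (d(u) = -4 + (u + u)*(-4/(-2)) = -4 + (2*u)*(-4*(-½)) = -4 + (2*u)*2 = -4 + 4*u)
(C + d(22))*(-669) = (9 + (-4 + 4*22))*(-669) = (9 + (-4 + 88))*(-669) = (9 + 84)*(-669) = 93*(-669) = -62217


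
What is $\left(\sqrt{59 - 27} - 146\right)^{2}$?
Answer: $21348 - 1168 \sqrt{2} \approx 19696.0$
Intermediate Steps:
$\left(\sqrt{59 - 27} - 146\right)^{2} = \left(\sqrt{32} - 146\right)^{2} = \left(4 \sqrt{2} - 146\right)^{2} = \left(-146 + 4 \sqrt{2}\right)^{2}$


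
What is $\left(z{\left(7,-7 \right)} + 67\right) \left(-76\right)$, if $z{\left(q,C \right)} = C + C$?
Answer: $-4028$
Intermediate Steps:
$z{\left(q,C \right)} = 2 C$
$\left(z{\left(7,-7 \right)} + 67\right) \left(-76\right) = \left(2 \left(-7\right) + 67\right) \left(-76\right) = \left(-14 + 67\right) \left(-76\right) = 53 \left(-76\right) = -4028$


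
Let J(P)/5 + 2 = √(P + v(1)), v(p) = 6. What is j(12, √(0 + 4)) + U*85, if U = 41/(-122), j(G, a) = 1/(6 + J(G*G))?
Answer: -6506251/227774 + 25*√6/3734 ≈ -28.548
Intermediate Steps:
J(P) = -10 + 5*√(6 + P) (J(P) = -10 + 5*√(P + 6) = -10 + 5*√(6 + P))
j(G, a) = 1/(-4 + 5*√(6 + G²)) (j(G, a) = 1/(6 + (-10 + 5*√(6 + G*G))) = 1/(6 + (-10 + 5*√(6 + G²))) = 1/(-4 + 5*√(6 + G²)))
U = -41/122 (U = 41*(-1/122) = -41/122 ≈ -0.33607)
j(12, √(0 + 4)) + U*85 = 1/(-4 + 5*√(6 + 12²)) - 41/122*85 = 1/(-4 + 5*√(6 + 144)) - 3485/122 = 1/(-4 + 5*√150) - 3485/122 = 1/(-4 + 5*(5*√6)) - 3485/122 = 1/(-4 + 25*√6) - 3485/122 = -3485/122 + 1/(-4 + 25*√6)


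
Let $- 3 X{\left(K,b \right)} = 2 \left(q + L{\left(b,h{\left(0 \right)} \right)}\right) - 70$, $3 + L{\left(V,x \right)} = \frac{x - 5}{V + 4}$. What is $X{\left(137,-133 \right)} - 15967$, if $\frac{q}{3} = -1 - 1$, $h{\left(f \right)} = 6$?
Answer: $- \frac{6167875}{387} \approx -15938.0$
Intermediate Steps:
$L{\left(V,x \right)} = -3 + \frac{-5 + x}{4 + V}$ ($L{\left(V,x \right)} = -3 + \frac{x - 5}{V + 4} = -3 + \frac{-5 + x}{4 + V}$)
$q = -6$ ($q = 3 \left(-1 - 1\right) = 3 \left(-2\right) = -6$)
$X{\left(K,b \right)} = \frac{82}{3} - \frac{2 \left(-11 - 3 b\right)}{3 \left(4 + b\right)}$ ($X{\left(K,b \right)} = - \frac{2 \left(-6 + \frac{-17 + 6 - 3 b}{4 + b}\right) - 70}{3} = - \frac{2 \left(-6 + \frac{-11 - 3 b}{4 + b}\right) - 70}{3} = - \frac{\left(-12 + \frac{2 \left(-11 - 3 b\right)}{4 + b}\right) - 70}{3} = - \frac{-82 + \frac{2 \left(-11 - 3 b\right)}{4 + b}}{3} = \frac{82}{3} - \frac{2 \left(-11 - 3 b\right)}{3 \left(4 + b\right)}$)
$X{\left(137,-133 \right)} - 15967 = \frac{2 \left(175 + 44 \left(-133\right)\right)}{3 \left(4 - 133\right)} - 15967 = \frac{2 \left(175 - 5852\right)}{3 \left(-129\right)} - 15967 = \frac{2}{3} \left(- \frac{1}{129}\right) \left(-5677\right) - 15967 = \frac{11354}{387} - 15967 = - \frac{6167875}{387}$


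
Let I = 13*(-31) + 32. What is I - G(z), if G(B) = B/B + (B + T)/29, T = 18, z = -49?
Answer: -10757/29 ≈ -370.93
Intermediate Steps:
I = -371 (I = -403 + 32 = -371)
G(B) = 47/29 + B/29 (G(B) = B/B + (B + 18)/29 = 1 + (18 + B)*(1/29) = 1 + (18/29 + B/29) = 47/29 + B/29)
I - G(z) = -371 - (47/29 + (1/29)*(-49)) = -371 - (47/29 - 49/29) = -371 - 1*(-2/29) = -371 + 2/29 = -10757/29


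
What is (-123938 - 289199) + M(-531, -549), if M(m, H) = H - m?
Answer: -413155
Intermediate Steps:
(-123938 - 289199) + M(-531, -549) = (-123938 - 289199) + (-549 - 1*(-531)) = -413137 + (-549 + 531) = -413137 - 18 = -413155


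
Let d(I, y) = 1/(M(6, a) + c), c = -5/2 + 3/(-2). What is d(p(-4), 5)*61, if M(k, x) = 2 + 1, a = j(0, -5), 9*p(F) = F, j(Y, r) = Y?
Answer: -61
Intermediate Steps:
p(F) = F/9
a = 0
M(k, x) = 3
c = -4 (c = -5*½ + 3*(-½) = -5/2 - 3/2 = -4)
d(I, y) = -1 (d(I, y) = 1/(3 - 4) = 1/(-1) = -1)
d(p(-4), 5)*61 = -1*61 = -61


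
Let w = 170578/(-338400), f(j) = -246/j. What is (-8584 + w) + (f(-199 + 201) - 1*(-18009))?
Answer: 1573813111/169200 ≈ 9301.5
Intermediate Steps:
w = -85289/169200 (w = 170578*(-1/338400) = -85289/169200 ≈ -0.50407)
(-8584 + w) + (f(-199 + 201) - 1*(-18009)) = (-8584 - 85289/169200) + (-246/(-199 + 201) - 1*(-18009)) = -1452498089/169200 + (-246/2 + 18009) = -1452498089/169200 + (-246*½ + 18009) = -1452498089/169200 + (-123 + 18009) = -1452498089/169200 + 17886 = 1573813111/169200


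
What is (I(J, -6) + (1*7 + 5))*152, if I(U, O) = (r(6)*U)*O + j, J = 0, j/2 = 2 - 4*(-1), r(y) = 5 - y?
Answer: 3648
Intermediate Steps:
j = 12 (j = 2*(2 - 4*(-1)) = 2*(2 + 4) = 2*6 = 12)
I(U, O) = 12 - O*U (I(U, O) = ((5 - 1*6)*U)*O + 12 = ((5 - 6)*U)*O + 12 = (-U)*O + 12 = -O*U + 12 = 12 - O*U)
(I(J, -6) + (1*7 + 5))*152 = ((12 - 1*(-6)*0) + (1*7 + 5))*152 = ((12 + 0) + (7 + 5))*152 = (12 + 12)*152 = 24*152 = 3648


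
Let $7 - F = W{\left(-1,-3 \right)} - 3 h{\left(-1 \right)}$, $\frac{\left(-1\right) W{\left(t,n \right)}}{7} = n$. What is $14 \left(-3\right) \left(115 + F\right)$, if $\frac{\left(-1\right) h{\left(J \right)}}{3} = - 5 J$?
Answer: $-2352$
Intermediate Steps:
$W{\left(t,n \right)} = - 7 n$
$h{\left(J \right)} = 15 J$ ($h{\left(J \right)} = - 3 \left(- 5 J\right) = 15 J$)
$F = -59$ ($F = 7 - \left(\left(-7\right) \left(-3\right) - 3 \cdot 15 \left(-1\right)\right) = 7 - \left(21 - -45\right) = 7 - \left(21 + 45\right) = 7 - 66 = -59$)
$14 \left(-3\right) \left(115 + F\right) = 14 \left(-3\right) \left(115 - 59\right) = \left(-42\right) 56 = -2352$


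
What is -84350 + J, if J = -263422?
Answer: -347772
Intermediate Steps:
-84350 + J = -84350 - 263422 = -347772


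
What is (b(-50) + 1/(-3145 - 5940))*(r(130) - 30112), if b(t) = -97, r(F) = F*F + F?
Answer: 11528460172/9085 ≈ 1.2690e+6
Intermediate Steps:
r(F) = F + F² (r(F) = F² + F = F + F²)
(b(-50) + 1/(-3145 - 5940))*(r(130) - 30112) = (-97 + 1/(-3145 - 5940))*(130*(1 + 130) - 30112) = (-97 + 1/(-9085))*(130*131 - 30112) = (-97 - 1/9085)*(17030 - 30112) = -881246/9085*(-13082) = 11528460172/9085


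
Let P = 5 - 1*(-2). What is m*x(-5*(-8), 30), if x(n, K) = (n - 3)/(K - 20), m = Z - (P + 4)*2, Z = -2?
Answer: -444/5 ≈ -88.800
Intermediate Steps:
P = 7 (P = 5 + 2 = 7)
m = -24 (m = -2 - (7 + 4)*2 = -2 - 11*2 = -2 - 1*22 = -2 - 22 = -24)
x(n, K) = (-3 + n)/(-20 + K)
m*x(-5*(-8), 30) = -24*(-3 - 5*(-8))/(-20 + 30) = -24*(-3 + 40)/10 = -12*37/5 = -24*37/10 = -444/5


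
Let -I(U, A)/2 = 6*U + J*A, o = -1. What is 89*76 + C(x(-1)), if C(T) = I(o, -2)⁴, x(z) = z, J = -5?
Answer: 10860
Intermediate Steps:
I(U, A) = -12*U + 10*A (I(U, A) = -2*(6*U - 5*A) = -2*(-5*A + 6*U) = -12*U + 10*A)
C(T) = 4096 (C(T) = (-12*(-1) + 10*(-2))⁴ = (12 - 20)⁴ = (-8)⁴ = 4096)
89*76 + C(x(-1)) = 89*76 + 4096 = 6764 + 4096 = 10860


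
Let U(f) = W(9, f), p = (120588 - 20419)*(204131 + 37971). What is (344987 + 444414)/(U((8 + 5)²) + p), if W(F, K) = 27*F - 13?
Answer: 789401/24251115468 ≈ 3.2551e-5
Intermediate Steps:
W(F, K) = -13 + 27*F
p = 24251115238 (p = 100169*242102 = 24251115238)
U(f) = 230 (U(f) = -13 + 27*9 = -13 + 243 = 230)
(344987 + 444414)/(U((8 + 5)²) + p) = (344987 + 444414)/(230 + 24251115238) = 789401/24251115468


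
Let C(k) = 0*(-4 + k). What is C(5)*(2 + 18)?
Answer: 0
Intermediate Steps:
C(k) = 0
C(5)*(2 + 18) = 0*(2 + 18) = 0*20 = 0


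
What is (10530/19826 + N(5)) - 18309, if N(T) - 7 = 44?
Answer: -180986289/9913 ≈ -18257.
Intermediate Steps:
N(T) = 51 (N(T) = 7 + 44 = 51)
(10530/19826 + N(5)) - 18309 = (10530/19826 + 51) - 18309 = (10530*(1/19826) + 51) - 18309 = (5265/9913 + 51) - 18309 = 510828/9913 - 18309 = -180986289/9913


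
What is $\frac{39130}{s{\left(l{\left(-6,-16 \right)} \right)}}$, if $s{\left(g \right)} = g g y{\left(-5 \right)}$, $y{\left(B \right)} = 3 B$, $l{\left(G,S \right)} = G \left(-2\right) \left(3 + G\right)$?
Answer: $- \frac{3913}{1944} \approx -2.0129$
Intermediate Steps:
$l{\left(G,S \right)} = - 2 G \left(3 + G\right)$
$s{\left(g \right)} = - 15 g^{2}$ ($s{\left(g \right)} = g g 3 \left(-5\right) = g^{2} \left(-15\right) = - 15 g^{2}$)
$\frac{39130}{s{\left(l{\left(-6,-16 \right)} \right)}} = \frac{39130}{\left(-15\right) \left(\left(-2\right) \left(-6\right) \left(3 - 6\right)\right)^{2}} = \frac{39130}{\left(-15\right) \left(\left(-2\right) \left(-6\right) \left(-3\right)\right)^{2}} = \frac{39130}{\left(-15\right) \left(-36\right)^{2}} = \frac{39130}{\left(-15\right) 1296} = \frac{39130}{-19440} = 39130 \left(- \frac{1}{19440}\right) = - \frac{3913}{1944}$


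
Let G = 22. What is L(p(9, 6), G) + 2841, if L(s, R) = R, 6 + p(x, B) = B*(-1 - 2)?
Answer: 2863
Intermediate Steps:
p(x, B) = -6 - 3*B (p(x, B) = -6 + B*(-1 - 2) = -6 + B*(-3) = -6 - 3*B)
L(p(9, 6), G) + 2841 = 22 + 2841 = 2863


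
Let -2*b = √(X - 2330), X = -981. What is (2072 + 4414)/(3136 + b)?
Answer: 3874304/1873395 + 4324*I*√3311/13113765 ≈ 2.0681 + 0.018973*I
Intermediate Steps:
b = -I*√3311/2 (b = -√(-981 - 2330)/2 = -I*√3311/2 ≈ -28.771*I)
(2072 + 4414)/(3136 + b) = (2072 + 4414)/(3136 - I*√3311/2) = 6486/(3136 - I*√3311/2)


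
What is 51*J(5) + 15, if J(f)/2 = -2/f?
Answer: -129/5 ≈ -25.800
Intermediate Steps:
J(f) = -4/f (J(f) = 2*(-2/f) = -4/f)
51*J(5) + 15 = 51*(-4/5) + 15 = 51*(-4*⅕) + 15 = 51*(-⅘) + 15 = -204/5 + 15 = -129/5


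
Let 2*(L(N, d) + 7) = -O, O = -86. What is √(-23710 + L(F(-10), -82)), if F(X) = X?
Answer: I*√23674 ≈ 153.86*I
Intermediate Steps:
L(N, d) = 36 (L(N, d) = -7 + (-1*(-86))/2 = -7 + (½)*86 = -7 + 43 = 36)
√(-23710 + L(F(-10), -82)) = √(-23710 + 36) = √(-23674) = I*√23674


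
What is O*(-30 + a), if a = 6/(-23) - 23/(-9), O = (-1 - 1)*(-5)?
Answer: -57350/207 ≈ -277.05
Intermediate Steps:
O = 10 (O = -2*(-5) = 10)
a = 475/207 (a = 6*(-1/23) - 23*(-⅑) = -6/23 + 23/9 = 475/207 ≈ 2.2947)
O*(-30 + a) = 10*(-30 + 475/207) = 10*(-5735/207) = -57350/207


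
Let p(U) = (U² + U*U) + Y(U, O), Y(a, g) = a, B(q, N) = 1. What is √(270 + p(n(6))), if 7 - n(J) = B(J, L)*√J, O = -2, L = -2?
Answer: √(387 - 29*√6) ≈ 17.775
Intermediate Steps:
n(J) = 7 - √J
p(U) = U + 2*U² (p(U) = (U² + U*U) + U = (U² + U²) + U = 2*U² + U = U + 2*U²)
√(270 + p(n(6))) = √(270 + (7 - √6)*(1 + 2*(7 - √6))) = √(270 + (7 - √6)*(1 + (14 - 2*√6))) = √(270 + (7 - √6)*(15 - 2*√6))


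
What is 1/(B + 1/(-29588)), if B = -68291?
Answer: -29588/2020594109 ≈ -1.4643e-5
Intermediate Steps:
1/(B + 1/(-29588)) = 1/(-68291 + 1/(-29588)) = 1/(-68291 - 1/29588) = 1/(-2020594109/29588) = -29588/2020594109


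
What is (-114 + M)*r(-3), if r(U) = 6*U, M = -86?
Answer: 3600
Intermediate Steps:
(-114 + M)*r(-3) = (-114 - 86)*(6*(-3)) = -200*(-18) = 3600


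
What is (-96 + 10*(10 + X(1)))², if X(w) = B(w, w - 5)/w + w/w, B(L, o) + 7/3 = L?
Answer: 4/9 ≈ 0.44444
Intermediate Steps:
B(L, o) = -7/3 + L
X(w) = 1 + (-7/3 + w)/w (X(w) = (-7/3 + w)/w + w/w = (-7/3 + w)/w + 1 = 1 + (-7/3 + w)/w)
(-96 + 10*(10 + X(1)))² = (-96 + 10*(10 + (2 - 7/3/1)))² = (-96 + 10*(10 + (2 - 7/3*1)))² = (-96 + 10*(10 + (2 - 7/3)))² = (-96 + 10*(10 - ⅓))² = (-96 + 10*(29/3))² = (-96 + 290/3)² = (⅔)² = 4/9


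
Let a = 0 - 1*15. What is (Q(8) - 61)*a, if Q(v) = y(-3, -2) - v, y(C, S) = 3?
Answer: 990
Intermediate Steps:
Q(v) = 3 - v
a = -15 (a = 0 - 15 = -15)
(Q(8) - 61)*a = ((3 - 1*8) - 61)*(-15) = ((3 - 8) - 61)*(-15) = (-5 - 61)*(-15) = -66*(-15) = 990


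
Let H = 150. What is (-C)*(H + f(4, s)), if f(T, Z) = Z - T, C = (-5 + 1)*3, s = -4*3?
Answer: 1608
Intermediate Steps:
s = -12
C = -12 (C = -4*3 = -12)
(-C)*(H + f(4, s)) = (-1*(-12))*(150 + (-12 - 1*4)) = 12*(150 + (-12 - 4)) = 12*(150 - 16) = 12*134 = 1608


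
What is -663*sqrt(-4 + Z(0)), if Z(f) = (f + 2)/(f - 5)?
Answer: -663*I*sqrt(110)/5 ≈ -1390.7*I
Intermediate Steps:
Z(f) = (2 + f)/(-5 + f)
-663*sqrt(-4 + Z(0)) = -663*sqrt(-4 + (2 + 0)/(-5 + 0)) = -663*sqrt(-4 + 2/(-5)) = -663*sqrt(-4 - 1/5*2) = -663*sqrt(-4 - 2/5) = -663*I*sqrt(110)/5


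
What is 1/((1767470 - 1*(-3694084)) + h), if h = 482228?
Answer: 1/5943782 ≈ 1.6824e-7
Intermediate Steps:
1/((1767470 - 1*(-3694084)) + h) = 1/((1767470 - 1*(-3694084)) + 482228) = 1/((1767470 + 3694084) + 482228) = 1/(5461554 + 482228) = 1/5943782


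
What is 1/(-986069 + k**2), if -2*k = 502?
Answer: -1/923068 ≈ -1.0833e-6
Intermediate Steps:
k = -251 (k = -1/2*502 = -251)
1/(-986069 + k**2) = 1/(-986069 + (-251)**2) = 1/(-986069 + 63001) = 1/(-923068) = -1/923068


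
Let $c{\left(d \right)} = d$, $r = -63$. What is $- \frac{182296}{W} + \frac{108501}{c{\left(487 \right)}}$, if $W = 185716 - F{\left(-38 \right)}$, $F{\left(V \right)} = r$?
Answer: $\frac{20068429127}{90474373} \approx 221.81$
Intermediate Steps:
$F{\left(V \right)} = -63$
$W = 185779$ ($W = 185716 - -63 = 185716 + 63 = 185779$)
$- \frac{182296}{W} + \frac{108501}{c{\left(487 \right)}} = - \frac{182296}{185779} + \frac{108501}{487} = \frac{20068429127}{90474373}$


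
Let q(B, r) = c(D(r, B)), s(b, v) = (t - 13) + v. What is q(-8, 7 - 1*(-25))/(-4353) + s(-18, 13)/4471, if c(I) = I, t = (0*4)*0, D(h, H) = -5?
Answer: 5/4353 ≈ 0.0011486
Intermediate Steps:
t = 0 (t = 0*0 = 0)
s(b, v) = -13 + v (s(b, v) = (0 - 13) + v = -13 + v)
q(B, r) = -5
q(-8, 7 - 1*(-25))/(-4353) + s(-18, 13)/4471 = -5/(-4353) + (-13 + 13)/4471 = -5*(-1/4353) + 0*(1/4471) = 5/4353 + 0 = 5/4353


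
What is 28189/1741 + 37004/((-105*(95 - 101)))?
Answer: 41091517/548415 ≈ 74.928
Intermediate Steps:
28189/1741 + 37004/((-105*(95 - 101))) = 28189*(1/1741) + 37004/((-105*(-6))) = 28189/1741 + 37004/630 = 28189/1741 + 37004*(1/630) = 28189/1741 + 18502/315 = 41091517/548415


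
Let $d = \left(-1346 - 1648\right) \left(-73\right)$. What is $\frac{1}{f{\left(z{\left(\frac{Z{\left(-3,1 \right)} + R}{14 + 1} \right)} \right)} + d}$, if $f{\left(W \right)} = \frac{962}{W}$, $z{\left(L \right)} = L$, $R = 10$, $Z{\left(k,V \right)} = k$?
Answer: $\frac{7}{1544364} \approx 4.5326 \cdot 10^{-6}$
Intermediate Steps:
$d = 218562$ ($d = \left(-1346 - 1648\right) \left(-73\right) = \left(-2994\right) \left(-73\right) = 218562$)
$\frac{1}{f{\left(z{\left(\frac{Z{\left(-3,1 \right)} + R}{14 + 1} \right)} \right)} + d} = \frac{1}{\frac{962}{\left(-3 + 10\right) \frac{1}{14 + 1}} + 218562} = \frac{1}{\frac{962}{7 \cdot \frac{1}{15}} + 218562} = \frac{1}{\frac{962}{\frac{7}{15}} + 218562} = \frac{1}{962 \cdot \frac{15}{7} + 218562} = \frac{1}{\frac{14430}{7} + 218562} = \frac{1}{\frac{1544364}{7}} = \frac{7}{1544364}$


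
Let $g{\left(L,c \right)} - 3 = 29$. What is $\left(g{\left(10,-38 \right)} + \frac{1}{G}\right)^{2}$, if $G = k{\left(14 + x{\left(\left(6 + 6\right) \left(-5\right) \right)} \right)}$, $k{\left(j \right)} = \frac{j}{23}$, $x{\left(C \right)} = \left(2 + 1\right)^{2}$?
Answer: $1089$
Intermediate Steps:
$x{\left(C \right)} = 9$ ($x{\left(C \right)} = 3^{2} = 9$)
$g{\left(L,c \right)} = 32$ ($g{\left(L,c \right)} = 3 + 29 = 32$)
$k{\left(j \right)} = \frac{j}{23}$ ($k{\left(j \right)} = j \frac{1}{23} = \frac{j}{23}$)
$G = 1$ ($G = \frac{14 + 9}{23} = \frac{1}{23} \cdot 23 = 1$)
$\left(g{\left(10,-38 \right)} + \frac{1}{G}\right)^{2} = \left(32 + 1^{-1}\right)^{2} = \left(32 + 1\right)^{2} = 33^{2} = 1089$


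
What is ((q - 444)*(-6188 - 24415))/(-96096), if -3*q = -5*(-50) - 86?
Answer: -173417/1092 ≈ -158.81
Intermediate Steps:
q = -164/3 (q = -(-5*(-50) - 86)/3 = -(250 - 86)/3 = -⅓*164 = -164/3 ≈ -54.667)
((q - 444)*(-6188 - 24415))/(-96096) = ((-164/3 - 444)*(-6188 - 24415))/(-96096) = -1496/3*(-30603)*(-1/96096) = 15260696*(-1/96096) = -173417/1092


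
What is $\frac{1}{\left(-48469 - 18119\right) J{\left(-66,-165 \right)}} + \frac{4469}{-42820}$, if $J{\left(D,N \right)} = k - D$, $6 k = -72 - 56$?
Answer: $- \frac{3323007159}{31839496120} \approx -0.10437$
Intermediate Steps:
$k = - \frac{64}{3}$ ($k = \frac{-72 - 56}{6} = \frac{1}{6} \left(-128\right) = - \frac{64}{3} \approx -21.333$)
$J{\left(D,N \right)} = - \frac{64}{3} - D$
$\frac{1}{\left(-48469 - 18119\right) J{\left(-66,-165 \right)}} + \frac{4469}{-42820} = \frac{1}{\left(-48469 - 18119\right) \left(- \frac{64}{3} - -66\right)} + \frac{4469}{-42820} = \frac{1}{\left(-66588\right) \left(- \frac{64}{3} + 66\right)} + 4469 \left(- \frac{1}{42820}\right) = - \frac{1}{66588 \cdot \frac{134}{3}} - \frac{4469}{42820} = \left(- \frac{1}{66588}\right) \frac{3}{134} - \frac{4469}{42820} = - \frac{1}{2974264} - \frac{4469}{42820} = - \frac{3323007159}{31839496120}$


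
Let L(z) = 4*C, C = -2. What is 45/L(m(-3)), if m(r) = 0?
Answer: -45/8 ≈ -5.6250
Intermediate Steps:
L(z) = -8 (L(z) = 4*(-2) = -8)
45/L(m(-3)) = 45/(-8) = -1/8*45 = -45/8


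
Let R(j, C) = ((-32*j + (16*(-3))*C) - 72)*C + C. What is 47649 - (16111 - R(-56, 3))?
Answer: 36269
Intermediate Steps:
R(j, C) = C + C*(-72 - 48*C - 32*j) (R(j, C) = ((-32*j - 48*C) - 72)*C + C = ((-48*C - 32*j) - 72)*C + C = (-72 - 48*C - 32*j)*C + C = C*(-72 - 48*C - 32*j) + C = C + C*(-72 - 48*C - 32*j))
47649 - (16111 - R(-56, 3)) = 47649 - (16111 - (-1)*3*(71 + 32*(-56) + 48*3)) = 47649 - (16111 - (-1)*3*(71 - 1792 + 144)) = 47649 - (16111 - (-1)*3*(-1577)) = 47649 - (16111 - 1*4731) = 47649 - (16111 - 4731) = 47649 - 1*11380 = 47649 - 11380 = 36269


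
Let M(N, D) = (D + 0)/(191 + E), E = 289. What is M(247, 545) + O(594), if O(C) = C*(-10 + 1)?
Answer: -513107/96 ≈ -5344.9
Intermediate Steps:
M(N, D) = D/480 (M(N, D) = (D + 0)/(191 + 289) = D/480)
O(C) = -9*C (O(C) = C*(-9) = -9*C)
M(247, 545) + O(594) = (1/480)*545 - 9*594 = 109/96 - 5346 = -513107/96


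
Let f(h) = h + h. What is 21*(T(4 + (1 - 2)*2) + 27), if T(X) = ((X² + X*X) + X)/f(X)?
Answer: 1239/2 ≈ 619.50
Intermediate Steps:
f(h) = 2*h
T(X) = (X + 2*X²)/(2*X) (T(X) = ((X² + X*X) + X)/((2*X)) = ((X² + X²) + X)*(1/(2*X)) = (2*X² + X)*(1/(2*X)) = (X + 2*X²)*(1/(2*X)) = (X + 2*X²)/(2*X))
21*(T(4 + (1 - 2)*2) + 27) = 21*((½ + (4 + (1 - 2)*2)) + 27) = 21*((½ + (4 - 1*2)) + 27) = 21*((½ + (4 - 2)) + 27) = 21*((½ + 2) + 27) = 21*(5/2 + 27) = 21*(59/2) = 1239/2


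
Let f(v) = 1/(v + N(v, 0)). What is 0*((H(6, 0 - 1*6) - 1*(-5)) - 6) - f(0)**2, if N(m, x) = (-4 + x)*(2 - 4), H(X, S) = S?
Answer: -1/64 ≈ -0.015625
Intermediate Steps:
N(m, x) = 8 - 2*x (N(m, x) = (-4 + x)*(-2) = 8 - 2*x)
f(v) = 1/(8 + v) (f(v) = 1/(v + (8 - 2*0)) = 1/(v + (8 + 0)) = 1/(v + 8) = 1/(8 + v))
0*((H(6, 0 - 1*6) - 1*(-5)) - 6) - f(0)**2 = 0*(((0 - 1*6) - 1*(-5)) - 6) - (1/(8 + 0))**2 = 0*(((0 - 6) + 5) - 6) - (1/8)**2 = 0*((-6 + 5) - 6) - (1/8)**2 = 0*(-1 - 6) - 1*1/64 = 0*(-7) - 1/64 = 0 - 1/64 = -1/64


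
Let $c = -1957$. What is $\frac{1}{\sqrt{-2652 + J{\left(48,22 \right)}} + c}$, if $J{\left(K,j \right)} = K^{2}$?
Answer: $- \frac{1957}{3830197} - \frac{2 i \sqrt{87}}{3830197} \approx -0.00051094 - 4.8704 \cdot 10^{-6} i$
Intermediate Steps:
$\frac{1}{\sqrt{-2652 + J{\left(48,22 \right)}} + c} = \frac{1}{\sqrt{-2652 + 48^{2}} - 1957} = \frac{1}{\sqrt{-2652 + 2304} - 1957} = \frac{1}{\sqrt{-348} - 1957} = \frac{1}{2 i \sqrt{87} - 1957} = \frac{1}{-1957 + 2 i \sqrt{87}}$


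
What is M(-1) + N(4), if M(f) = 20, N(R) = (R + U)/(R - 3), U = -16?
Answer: 8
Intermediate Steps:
N(R) = (-16 + R)/(-3 + R) (N(R) = (R - 16)/(R - 3) = (-16 + R)/(-3 + R))
M(-1) + N(4) = 20 + (-16 + 4)/(-3 + 4) = 20 - 12/1 = 20 + 1*(-12) = 20 - 12 = 8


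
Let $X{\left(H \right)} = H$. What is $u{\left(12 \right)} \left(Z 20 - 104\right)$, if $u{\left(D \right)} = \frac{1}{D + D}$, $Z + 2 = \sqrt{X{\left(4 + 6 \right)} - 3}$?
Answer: $-6 + \frac{5 \sqrt{7}}{6} \approx -3.7952$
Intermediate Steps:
$Z = -2 + \sqrt{7}$ ($Z = -2 + \sqrt{\left(4 + 6\right) - 3} = -2 + \sqrt{10 - 3} = -2 + \sqrt{7} \approx 0.64575$)
$u{\left(D \right)} = \frac{1}{2 D}$
$u{\left(12 \right)} \left(Z 20 - 104\right) = \frac{1}{2 \cdot 12} \left(\left(-2 + \sqrt{7}\right) 20 - 104\right) = \frac{1}{2} \cdot \frac{1}{12} \left(\left(-40 + 20 \sqrt{7}\right) - 104\right) = \frac{-144 + 20 \sqrt{7}}{24} = -6 + \frac{5 \sqrt{7}}{6}$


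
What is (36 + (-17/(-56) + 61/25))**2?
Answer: 2942086081/1960000 ≈ 1501.1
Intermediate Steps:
(36 + (-17/(-56) + 61/25))**2 = (36 + (-17*(-1/56) + 61*(1/25)))**2 = (36 + (17/56 + 61/25))**2 = (36 + 3841/1400)**2 = (54241/1400)**2 = 2942086081/1960000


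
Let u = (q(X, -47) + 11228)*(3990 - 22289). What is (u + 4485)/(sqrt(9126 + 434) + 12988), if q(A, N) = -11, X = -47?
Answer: -333232138653/21084823 + 102627699*sqrt(2390)/42169646 ≈ -15685.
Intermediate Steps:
u = -205259883 (u = (-11 + 11228)*(3990 - 22289) = 11217*(-18299) = -205259883)
(u + 4485)/(sqrt(9126 + 434) + 12988) = (-205259883 + 4485)/(sqrt(9126 + 434) + 12988) = -205255398/(sqrt(9560) + 12988) = -205255398/(2*sqrt(2390) + 12988) = -205255398/(12988 + 2*sqrt(2390))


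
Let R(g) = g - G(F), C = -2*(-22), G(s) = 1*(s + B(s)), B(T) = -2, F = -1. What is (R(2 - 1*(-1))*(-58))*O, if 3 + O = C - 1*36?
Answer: -1740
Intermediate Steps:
G(s) = -2 + s (G(s) = 1*(s - 2) = 1*(-2 + s) = -2 + s)
C = 44
O = 5 (O = -3 + (44 - 1*36) = -3 + (44 - 36) = -3 + 8 = 5)
R(g) = 3 + g (R(g) = g - (-2 - 1) = g - 1*(-3) = g + 3 = 3 + g)
(R(2 - 1*(-1))*(-58))*O = ((3 + (2 - 1*(-1)))*(-58))*5 = ((3 + (2 + 1))*(-58))*5 = ((3 + 3)*(-58))*5 = (6*(-58))*5 = -348*5 = -1740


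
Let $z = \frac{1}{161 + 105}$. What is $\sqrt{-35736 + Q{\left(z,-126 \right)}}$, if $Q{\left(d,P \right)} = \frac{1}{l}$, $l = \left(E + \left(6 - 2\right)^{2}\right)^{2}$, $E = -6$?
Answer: $\frac{i \sqrt{3573599}}{10} \approx 189.04 i$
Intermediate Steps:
$z = \frac{1}{266} \approx 0.0037594$
$l = 100$ ($l = \left(-6 + \left(6 - 2\right)^{2}\right)^{2} = \left(-6 + 4^{2}\right)^{2} = \left(-6 + 16\right)^{2} = 10^{2} = 100$)
$Q{\left(d,P \right)} = \frac{1}{100}$
$\sqrt{-35736 + Q{\left(z,-126 \right)}} = \sqrt{-35736 + \frac{1}{100}} = \sqrt{- \frac{3573599}{100}} = \frac{i \sqrt{3573599}}{10}$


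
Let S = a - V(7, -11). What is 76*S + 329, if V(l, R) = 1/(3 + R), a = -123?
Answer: -18019/2 ≈ -9009.5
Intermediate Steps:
S = -983/8 (S = -123 - 1/(3 - 11) = -123 - 1/(-8) = -123 - 1*(-⅛) = -123 + ⅛ = -983/8 ≈ -122.88)
76*S + 329 = 76*(-983/8) + 329 = -18677/2 + 329 = -18019/2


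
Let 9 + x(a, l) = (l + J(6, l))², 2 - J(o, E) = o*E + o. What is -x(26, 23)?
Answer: -14152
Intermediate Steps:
J(o, E) = 2 - o - E*o (J(o, E) = 2 - (o*E + o) = 2 - (E*o + o) = 2 - (o + E*o) = 2 + (-o - E*o) = 2 - o - E*o)
x(a, l) = -9 + (-4 - 5*l)² (x(a, l) = -9 + (l + (2 - 1*6 - 1*l*6))² = -9 + (l + (2 - 6 - 6*l))² = -9 + (l + (-4 - 6*l))² = -9 + (-4 - 5*l)²)
-x(26, 23) = -(-9 + (4 + 5*23)²) = -(-9 + (4 + 115)²) = -(-9 + 119²) = -(-9 + 14161) = -1*14152 = -14152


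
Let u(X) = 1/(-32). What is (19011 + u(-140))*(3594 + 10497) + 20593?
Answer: 8572932917/32 ≈ 2.6790e+8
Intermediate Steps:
u(X) = -1/32
(19011 + u(-140))*(3594 + 10497) + 20593 = (19011 - 1/32)*(3594 + 10497) + 20593 = (608351/32)*14091 + 20593 = 8572273941/32 + 20593 = 8572932917/32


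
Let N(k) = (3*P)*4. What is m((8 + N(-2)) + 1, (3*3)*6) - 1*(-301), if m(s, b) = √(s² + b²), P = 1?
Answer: 301 + 3*√373 ≈ 358.94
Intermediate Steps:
N(k) = 12 (N(k) = (3*1)*4 = 3*4 = 12)
m(s, b) = √(b² + s²)
m((8 + N(-2)) + 1, (3*3)*6) - 1*(-301) = √(((3*3)*6)² + ((8 + 12) + 1)²) - 1*(-301) = √((9*6)² + (20 + 1)²) + 301 = √(54² + 21²) + 301 = √(2916 + 441) + 301 = √3357 + 301 = 3*√373 + 301 = 301 + 3*√373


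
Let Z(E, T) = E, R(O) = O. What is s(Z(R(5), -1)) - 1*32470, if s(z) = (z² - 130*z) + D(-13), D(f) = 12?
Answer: -33083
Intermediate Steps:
s(z) = 12 + z² - 130*z (s(z) = (z² - 130*z) + 12 = 12 + z² - 130*z)
s(Z(R(5), -1)) - 1*32470 = (12 + 5² - 130*5) - 1*32470 = (12 + 25 - 650) - 32470 = -613 - 32470 = -33083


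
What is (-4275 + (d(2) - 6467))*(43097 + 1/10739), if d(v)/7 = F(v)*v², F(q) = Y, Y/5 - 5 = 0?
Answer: -4647625224728/10739 ≈ -4.3278e+8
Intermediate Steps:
Y = 25 (Y = 25 + 5*0 = 25 + 0 = 25)
F(q) = 25
d(v) = 175*v² (d(v) = 7*(25*v²) = 175*v²)
(-4275 + (d(2) - 6467))*(43097 + 1/10739) = (-4275 + (175*2² - 6467))*(43097 + 1/10739) = (-4275 + (175*4 - 6467))*(43097 + 1/10739) = (-4275 + (700 - 6467))*(462818684/10739) = (-4275 - 5767)*(462818684/10739) = -10042*462818684/10739 = -4647625224728/10739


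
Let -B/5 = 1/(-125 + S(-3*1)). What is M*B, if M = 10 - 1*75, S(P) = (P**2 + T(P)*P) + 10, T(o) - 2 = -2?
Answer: -325/106 ≈ -3.0660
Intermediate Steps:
T(o) = 0 (T(o) = 2 - 2 = 0)
S(P) = 10 + P**2 (S(P) = (P**2 + 0*P) + 10 = (P**2 + 0) + 10 = P**2 + 10 = 10 + P**2)
M = -65 (M = 10 - 75 = -65)
B = 5/106 (B = -5/(-125 + (10 + (-3*1)**2)) = -5/(-125 + (10 + (-3)**2)) = -5/(-125 + (10 + 9)) = -5/(-125 + 19) = -5/(-106) = -5*(-1/106) = 5/106 ≈ 0.047170)
M*B = -65*5/106 = -325/106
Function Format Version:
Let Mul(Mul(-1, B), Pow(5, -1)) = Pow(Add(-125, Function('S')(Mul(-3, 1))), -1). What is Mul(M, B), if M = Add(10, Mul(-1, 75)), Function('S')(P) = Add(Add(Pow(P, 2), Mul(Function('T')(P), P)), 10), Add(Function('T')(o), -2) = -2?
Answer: Rational(-325, 106) ≈ -3.0660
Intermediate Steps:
Function('T')(o) = 0 (Function('T')(o) = Add(2, -2) = 0)
Function('S')(P) = Add(10, Pow(P, 2)) (Function('S')(P) = Add(Add(Pow(P, 2), Mul(0, P)), 10) = Add(Add(Pow(P, 2), 0), 10) = Add(Pow(P, 2), 10) = Add(10, Pow(P, 2)))
M = -65 (M = Add(10, -75) = -65)
B = Rational(5, 106) (B = Mul(-5, Pow(Add(-125, Add(10, Pow(Mul(-3, 1), 2))), -1)) = Mul(-5, Pow(Add(-125, Add(10, Pow(-3, 2))), -1)) = Mul(-5, Pow(Add(-125, Add(10, 9)), -1)) = Mul(-5, Pow(Add(-125, 19), -1)) = Mul(-5, Pow(-106, -1)) = Mul(-5, Rational(-1, 106)) = Rational(5, 106) ≈ 0.047170)
Mul(M, B) = Mul(-65, Rational(5, 106)) = Rational(-325, 106)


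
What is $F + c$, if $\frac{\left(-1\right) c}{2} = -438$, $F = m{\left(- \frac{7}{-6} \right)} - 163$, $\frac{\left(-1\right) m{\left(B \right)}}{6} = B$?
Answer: $706$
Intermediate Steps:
$m{\left(B \right)} = - 6 B$
$F = -170$ ($F = - 6 \left(- \frac{7}{-6}\right) - 163 = - 6 \left(\left(-7\right) \left(- \frac{1}{6}\right)\right) - 163 = \left(-6\right) \frac{7}{6} - 163 = -7 - 163 = -170$)
$c = 876$ ($c = \left(-2\right) \left(-438\right) = 876$)
$F + c = -170 + 876 = 706$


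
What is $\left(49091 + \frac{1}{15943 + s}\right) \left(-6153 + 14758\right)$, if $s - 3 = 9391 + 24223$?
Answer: $\frac{4187106882881}{9912} \approx 4.2243 \cdot 10^{8}$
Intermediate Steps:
$s = 33617$ ($s = 3 + \left(9391 + 24223\right) = 3 + 33614 = 33617$)
$\left(49091 + \frac{1}{15943 + s}\right) \left(-6153 + 14758\right) = \left(49091 + \frac{1}{15943 + 33617}\right) \left(-6153 + 14758\right) = \left(49091 + \frac{1}{49560}\right) 8605 = \frac{2432949961}{49560} \cdot 8605 = \frac{4187106882881}{9912}$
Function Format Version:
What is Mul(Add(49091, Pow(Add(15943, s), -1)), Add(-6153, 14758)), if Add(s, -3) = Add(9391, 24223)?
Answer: Rational(4187106882881, 9912) ≈ 4.2243e+8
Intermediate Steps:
s = 33617 (s = Add(3, Add(9391, 24223)) = Add(3, 33614) = 33617)
Mul(Add(49091, Pow(Add(15943, s), -1)), Add(-6153, 14758)) = Mul(Add(49091, Pow(Add(15943, 33617), -1)), Add(-6153, 14758)) = Mul(Add(49091, Pow(49560, -1)), 8605) = Mul(Add(49091, Rational(1, 49560)), 8605) = Mul(Rational(2432949961, 49560), 8605) = Rational(4187106882881, 9912)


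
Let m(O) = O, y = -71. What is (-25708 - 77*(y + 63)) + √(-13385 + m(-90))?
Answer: -25092 + 35*I*√11 ≈ -25092.0 + 116.08*I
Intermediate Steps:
(-25708 - 77*(y + 63)) + √(-13385 + m(-90)) = (-25708 - 77*(-71 + 63)) + √(-13385 - 90) = (-25708 - 77*(-8)) + √(-13475) = (-25708 + 616) + 35*I*√11 = -25092 + 35*I*√11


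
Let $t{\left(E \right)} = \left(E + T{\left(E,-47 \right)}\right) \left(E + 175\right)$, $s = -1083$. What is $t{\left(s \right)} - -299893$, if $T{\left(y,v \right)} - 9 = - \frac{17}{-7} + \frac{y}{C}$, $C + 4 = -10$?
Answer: $\frac{8418477}{7} \approx 1.2026 \cdot 10^{6}$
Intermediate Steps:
$C = -14$ ($C = -4 - 10 = -14$)
$T{\left(y,v \right)} = \frac{80}{7} - \frac{y}{14}$ ($T{\left(y,v \right)} = 9 + \left(- \frac{17}{-7} + \frac{y}{-14}\right) = 9 + \left(\left(-17\right) \left(- \frac{1}{7}\right) + y \left(- \frac{1}{14}\right)\right) = 9 - \left(- \frac{17}{7} + \frac{y}{14}\right) = \frac{80}{7} - \frac{y}{14}$)
$t{\left(E \right)} = \left(175 + E\right) \left(\frac{80}{7} + \frac{13 E}{14}\right)$ ($t{\left(E \right)} = \left(E - \left(- \frac{80}{7} + \frac{E}{14}\right)\right) \left(E + 175\right) = \left(\frac{80}{7} + \frac{13 E}{14}\right) \left(175 + E\right) = \left(175 + E\right) \left(\frac{80}{7} + \frac{13 E}{14}\right)$)
$t{\left(s \right)} - -299893 = \left(2000 + \frac{13 \left(-1083\right)^{2}}{14} + \frac{2435}{14} \left(-1083\right)\right) - -299893 = \left(2000 + \frac{13}{14} \cdot 1172889 - \frac{2637105}{14}\right) + 299893 = \left(2000 + \frac{15247557}{14} - \frac{2637105}{14}\right) + 299893 = \frac{6319226}{7} + 299893 = \frac{8418477}{7}$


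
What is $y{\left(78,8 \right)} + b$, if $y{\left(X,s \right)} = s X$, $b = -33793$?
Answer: $-33169$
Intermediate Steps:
$y{\left(X,s \right)} = X s$
$y{\left(78,8 \right)} + b = 78 \cdot 8 - 33793 = 624 - 33793 = -33169$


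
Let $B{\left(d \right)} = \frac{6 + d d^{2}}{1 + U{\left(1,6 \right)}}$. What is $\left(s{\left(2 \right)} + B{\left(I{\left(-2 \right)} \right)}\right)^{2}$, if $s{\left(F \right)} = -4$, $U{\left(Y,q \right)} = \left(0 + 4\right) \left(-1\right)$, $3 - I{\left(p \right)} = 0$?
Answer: $225$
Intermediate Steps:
$I{\left(p \right)} = 3$ ($I{\left(p \right)} = 3 - 0 = 3 + 0 = 3$)
$U{\left(Y,q \right)} = -4$ ($U{\left(Y,q \right)} = 4 \left(-1\right) = -4$)
$B{\left(d \right)} = -2 - \frac{d^{3}}{3}$ ($B{\left(d \right)} = \frac{6 + d d^{2}}{1 - 4} = \frac{6 + d^{3}}{-3} = \left(6 + d^{3}\right) \left(- \frac{1}{3}\right) = -2 - \frac{d^{3}}{3}$)
$\left(s{\left(2 \right)} + B{\left(I{\left(-2 \right)} \right)}\right)^{2} = \left(-4 - \left(2 + \frac{3^{3}}{3}\right)\right)^{2} = \left(-4 - 11\right)^{2} = \left(-15\right)^{2} = 225$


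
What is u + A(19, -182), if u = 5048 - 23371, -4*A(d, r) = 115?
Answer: -73407/4 ≈ -18352.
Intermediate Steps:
A(d, r) = -115/4 (A(d, r) = -¼*115 = -115/4)
u = -18323
u + A(19, -182) = -18323 - 115/4 = -73407/4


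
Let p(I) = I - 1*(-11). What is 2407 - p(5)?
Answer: 2391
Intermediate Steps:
p(I) = 11 + I (p(I) = I + 11 = 11 + I)
2407 - p(5) = 2407 - (11 + 5) = 2407 - 1*16 = 2407 - 16 = 2391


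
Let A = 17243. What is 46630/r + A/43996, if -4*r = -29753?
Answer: 8719164899/1309012988 ≈ 6.6609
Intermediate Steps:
r = 29753/4 (r = -¼*(-29753) = 29753/4 ≈ 7438.3)
46630/r + A/43996 = 46630/(29753/4) + 17243/43996 = 46630*(4/29753) + 17243*(1/43996) = 186520/29753 + 17243/43996 = 8719164899/1309012988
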